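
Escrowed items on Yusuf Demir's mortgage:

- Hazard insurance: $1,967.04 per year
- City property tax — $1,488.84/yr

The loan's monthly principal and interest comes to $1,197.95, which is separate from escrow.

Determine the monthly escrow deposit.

$287.99

Hazard insurance — $1,967.04/yr
City property tax — $1,488.84/yr
Total per year = $3,455.88
Per month = $3,455.88 ÷ 12 = $287.99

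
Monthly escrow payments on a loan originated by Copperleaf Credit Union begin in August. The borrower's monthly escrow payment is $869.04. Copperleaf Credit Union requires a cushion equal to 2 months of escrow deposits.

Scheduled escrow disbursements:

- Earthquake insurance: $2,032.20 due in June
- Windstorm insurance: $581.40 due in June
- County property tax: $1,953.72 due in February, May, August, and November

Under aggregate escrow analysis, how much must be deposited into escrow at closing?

$2,822.76

Cushion = 2 × $869.04 = $1,738.08
Trial balance (start $0, +$869.04 each month, − disbursements):
  Aug: +$869.04 − $1,953.72 → -$1,084.68
  Sep: +$869.04 → -$215.64
  Oct: +$869.04 → $653.40
  Nov: +$869.04 − $1,953.72 → -$431.28
  Dec: +$869.04 → $437.76
  Jan: +$869.04 → $1,306.80
  Feb: +$869.04 − $1,953.72 → $222.12
  Mar: +$869.04 → $1,091.16
  Apr: +$869.04 → $1,960.20
  May: +$869.04 − $1,953.72 → $875.52
  Jun: +$869.04 − $2,613.60 → -$869.04
  Jul: +$869.04 → $0.00
Lowest trial balance = -$1,084.68 (Aug)
Initial deposit = cushion − low point = $1,738.08 − (-$1,084.68) = $2,822.76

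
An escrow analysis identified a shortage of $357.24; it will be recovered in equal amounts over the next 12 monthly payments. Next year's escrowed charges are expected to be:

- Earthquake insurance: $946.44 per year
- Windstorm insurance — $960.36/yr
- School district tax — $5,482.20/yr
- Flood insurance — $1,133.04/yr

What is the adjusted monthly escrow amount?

$739.94

Earthquake insurance = $946.44/yr
Windstorm insurance = $960.36/yr
School district tax = $5,482.20/yr
Flood insurance = $1,133.04/yr
Annual escrow total = $8,522.04
Monthly = $8,522.04 / 12 = $710.17
Shortage per month = $357.24 / 12 = $29.77
Adjusted monthly = $710.17 + $29.77 = $739.94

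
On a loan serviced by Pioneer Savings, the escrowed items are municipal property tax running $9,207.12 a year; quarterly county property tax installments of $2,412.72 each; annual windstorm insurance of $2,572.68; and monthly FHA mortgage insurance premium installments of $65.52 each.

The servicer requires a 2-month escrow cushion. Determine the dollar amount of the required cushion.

Municipal property tax — $9,207.12 per year
County property tax — $2,412.72 × 4 = $9,650.88 per year
Windstorm insurance — $2,572.68 per year
FHA mortgage insurance premium — $65.52 × 12 = $786.24 per year
Yearly total = $9,207.12 + $9,650.88 + $2,572.68 + $786.24 = $22,216.92
Monthly = $22,216.92 / 12 = $1,851.41
Reserve = 2 × $1,851.41 = $3,702.82

$3,702.82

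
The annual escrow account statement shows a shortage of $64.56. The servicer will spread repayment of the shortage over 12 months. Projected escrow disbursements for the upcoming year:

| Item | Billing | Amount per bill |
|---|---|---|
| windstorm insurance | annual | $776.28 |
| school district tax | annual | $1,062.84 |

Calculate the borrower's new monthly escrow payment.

$158.64

Windstorm insurance = $776.28 annually
School district tax = $1,062.84 annually
Total per year = $1,839.12
Per month = $1,839.12 ÷ 12 = $153.26
Shortage spread = $64.56 / 12 = $5.38/mo
New monthly escrow = $153.26 + $5.38 = $158.64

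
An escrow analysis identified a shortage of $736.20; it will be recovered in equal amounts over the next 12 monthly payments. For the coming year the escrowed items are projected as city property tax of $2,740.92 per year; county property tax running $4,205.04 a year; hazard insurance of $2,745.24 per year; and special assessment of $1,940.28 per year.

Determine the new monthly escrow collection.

$1,030.64

City property tax: $2,740.92 per year
County property tax: $4,205.04 per year
Hazard insurance: $2,745.24 per year
Special assessment: $1,940.28 per year
Annual escrow total = $11,631.48
Base monthly escrow = $11,631.48 / 12 = $969.29
Shortage per month = $736.20 / 12 = $61.35
Adjusted monthly = $969.29 + $61.35 = $1,030.64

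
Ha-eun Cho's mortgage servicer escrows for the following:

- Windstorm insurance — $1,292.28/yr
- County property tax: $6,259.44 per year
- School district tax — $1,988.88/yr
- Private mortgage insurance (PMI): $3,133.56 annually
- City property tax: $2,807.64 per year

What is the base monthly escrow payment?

$1,290.15

Windstorm insurance — $1,292.28 annually
County property tax — $6,259.44 annually
School district tax — $1,988.88 annually
Private mortgage insurance (PMI) — $3,133.56 annually
City property tax — $2,807.64 annually
Yearly total = $15,481.80
Monthly = $15,481.80 / 12 = $1,290.15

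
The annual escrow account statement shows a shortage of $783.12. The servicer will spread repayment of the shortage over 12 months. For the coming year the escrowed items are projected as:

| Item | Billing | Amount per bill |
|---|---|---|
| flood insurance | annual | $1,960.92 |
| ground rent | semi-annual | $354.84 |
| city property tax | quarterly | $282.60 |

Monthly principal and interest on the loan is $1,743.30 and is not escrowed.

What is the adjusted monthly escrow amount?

$382.01

Flood insurance = $1,960.92/yr
Ground rent = $354.84 × 2 = $709.68/yr
City property tax = $282.60 × 4 = $1,130.40/yr
Yearly total = $3,801.00
Monthly escrow = $3,801.00 / 12 = $316.75
Monthly shortage recovery: $783.12 / 12 = $65.26
Adjusted monthly = $316.75 + $65.26 = $382.01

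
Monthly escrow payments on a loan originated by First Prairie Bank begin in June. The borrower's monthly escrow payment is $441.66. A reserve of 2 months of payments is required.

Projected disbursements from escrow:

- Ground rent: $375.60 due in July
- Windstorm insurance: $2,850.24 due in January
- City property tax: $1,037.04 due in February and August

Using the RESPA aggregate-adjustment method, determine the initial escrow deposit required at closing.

Cushion = 2 × $441.66 = $883.32
Trial balance (start $0, +$441.66 each month, − disbursements):
  Jun: +$441.66 → $441.66
  Jul: +$441.66 − $375.60 → $507.72
  Aug: +$441.66 − $1,037.04 → -$87.66
  Sep: +$441.66 → $354.00
  Oct: +$441.66 → $795.66
  Nov: +$441.66 → $1,237.32
  Dec: +$441.66 → $1,678.98
  Jan: +$441.66 − $2,850.24 → -$729.60
  Feb: +$441.66 − $1,037.04 → -$1,324.98
  Mar: +$441.66 → -$883.32
  Apr: +$441.66 → -$441.66
  May: +$441.66 → $0.00
Lowest trial balance = -$1,324.98 (Feb)
Initial deposit = cushion − low point = $883.32 − (-$1,324.98) = $2,208.30

$2,208.30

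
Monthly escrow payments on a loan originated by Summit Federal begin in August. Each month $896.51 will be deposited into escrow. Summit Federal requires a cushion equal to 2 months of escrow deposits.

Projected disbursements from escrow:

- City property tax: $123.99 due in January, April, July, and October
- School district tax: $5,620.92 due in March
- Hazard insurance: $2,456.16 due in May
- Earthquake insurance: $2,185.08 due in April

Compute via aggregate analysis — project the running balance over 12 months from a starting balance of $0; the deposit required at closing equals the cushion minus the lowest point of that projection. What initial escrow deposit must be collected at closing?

Cushion = 2 × $896.51 = $1,793.02
Trial balance (start $0, +$896.51 each month, − disbursements):
  Aug: +$896.51 → $896.51
  Sep: +$896.51 → $1,793.02
  Oct: +$896.51 − $123.99 → $2,565.54
  Nov: +$896.51 → $3,462.05
  Dec: +$896.51 → $4,358.56
  Jan: +$896.51 − $123.99 → $5,131.08
  Feb: +$896.51 → $6,027.59
  Mar: +$896.51 − $5,620.92 → $1,303.18
  Apr: +$896.51 − $2,309.07 → -$109.38
  May: +$896.51 − $2,456.16 → -$1,669.03
  Jun: +$896.51 → -$772.52
  Jul: +$896.51 − $123.99 → $0.00
Lowest trial balance = -$1,669.03 (May)
Initial deposit = cushion − low point = $1,793.02 − (-$1,669.03) = $3,462.05

$3,462.05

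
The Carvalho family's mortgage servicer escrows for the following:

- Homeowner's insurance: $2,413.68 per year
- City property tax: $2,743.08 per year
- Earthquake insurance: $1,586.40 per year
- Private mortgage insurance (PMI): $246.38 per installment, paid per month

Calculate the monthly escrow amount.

$808.31

Homeowner's insurance = $2,413.68 per year
City property tax = $2,743.08 per year
Earthquake insurance = $1,586.40 per year
Private mortgage insurance (PMI) = $246.38 × 12 = $2,956.56 per year
Total annual escrow = $2,413.68 + $2,743.08 + $1,586.40 + $2,956.56 = $9,699.72
Monthly = $9,699.72 ÷ 12 = $808.31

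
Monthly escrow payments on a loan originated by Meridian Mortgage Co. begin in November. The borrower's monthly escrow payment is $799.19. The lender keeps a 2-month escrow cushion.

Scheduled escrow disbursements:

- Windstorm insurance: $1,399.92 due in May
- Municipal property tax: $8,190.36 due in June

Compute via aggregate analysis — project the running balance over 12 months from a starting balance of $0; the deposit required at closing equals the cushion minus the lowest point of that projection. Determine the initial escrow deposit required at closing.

Cushion = 2 × $799.19 = $1,598.38
Trial balance (start $0, +$799.19 each month, − disbursements):
  Nov: +$799.19 → $799.19
  Dec: +$799.19 → $1,598.38
  Jan: +$799.19 → $2,397.57
  Feb: +$799.19 → $3,196.76
  Mar: +$799.19 → $3,995.95
  Apr: +$799.19 → $4,795.14
  May: +$799.19 − $1,399.92 → $4,194.41
  Jun: +$799.19 − $8,190.36 → -$3,196.76
  Jul: +$799.19 → -$2,397.57
  Aug: +$799.19 → -$1,598.38
  Sep: +$799.19 → -$799.19
  Oct: +$799.19 → $0.00
Lowest trial balance = -$3,196.76 (Jun)
Initial deposit = cushion − low point = $1,598.38 − (-$3,196.76) = $4,795.14

$4,795.14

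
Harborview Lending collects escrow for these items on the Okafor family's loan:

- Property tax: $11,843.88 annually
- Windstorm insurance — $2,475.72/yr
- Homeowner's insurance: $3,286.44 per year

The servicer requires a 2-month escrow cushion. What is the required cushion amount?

Property tax — $11,843.88 per year
Windstorm insurance — $2,475.72 per year
Homeowner's insurance — $3,286.44 per year
Yearly total = $11,843.88 + $2,475.72 + $3,286.44 = $17,606.04
Per month = $17,606.04 / 12 = $1,467.17
Required cushion = 2 × $1,467.17 = $2,934.34

$2,934.34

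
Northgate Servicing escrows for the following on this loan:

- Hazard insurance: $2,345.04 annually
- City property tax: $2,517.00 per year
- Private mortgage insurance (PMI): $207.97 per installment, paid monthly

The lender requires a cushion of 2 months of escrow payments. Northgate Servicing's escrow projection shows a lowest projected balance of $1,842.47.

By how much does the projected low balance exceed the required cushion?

Hazard insurance = $2,345.04
City property tax = $2,517.00
Private mortgage insurance (PMI) = $207.97 × 12 = $2,495.64
Total annual escrow = $7,357.68
Base monthly escrow = $7,357.68 / 12 = $613.14
Required reserve = 2 × $613.14 = $1,226.28
Excess over cushion: $1,842.47 − $1,226.28 = $616.19

$616.19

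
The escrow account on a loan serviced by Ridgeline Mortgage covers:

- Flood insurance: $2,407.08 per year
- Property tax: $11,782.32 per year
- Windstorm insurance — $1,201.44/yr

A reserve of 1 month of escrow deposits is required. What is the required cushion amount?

Flood insurance = $2,407.08 annually
Property tax = $11,782.32 annually
Windstorm insurance = $1,201.44 annually
Total annual escrow = $2,407.08 + $11,782.32 + $1,201.44 = $15,390.84
Per month = $15,390.84 / 12 = $1,282.57
Cushion = 1 × $1,282.57 = $1,282.57

$1,282.57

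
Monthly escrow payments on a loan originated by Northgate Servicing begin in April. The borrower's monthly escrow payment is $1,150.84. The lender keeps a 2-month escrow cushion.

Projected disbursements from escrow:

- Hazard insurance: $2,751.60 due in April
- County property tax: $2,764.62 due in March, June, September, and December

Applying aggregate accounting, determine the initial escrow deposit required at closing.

$4,365.38

Cushion = 2 × $1,150.84 = $2,301.68
Trial balance (start $0, +$1,150.84 each month, − disbursements):
  Apr: +$1,150.84 − $2,751.60 → -$1,600.76
  May: +$1,150.84 → -$449.92
  Jun: +$1,150.84 − $2,764.62 → -$2,063.70
  Jul: +$1,150.84 → -$912.86
  Aug: +$1,150.84 → $237.98
  Sep: +$1,150.84 − $2,764.62 → -$1,375.80
  Oct: +$1,150.84 → -$224.96
  Nov: +$1,150.84 → $925.88
  Dec: +$1,150.84 − $2,764.62 → -$687.90
  Jan: +$1,150.84 → $462.94
  Feb: +$1,150.84 → $1,613.78
  Mar: +$1,150.84 − $2,764.62 → $0.00
Lowest trial balance = -$2,063.70 (Jun)
Initial deposit = cushion − low point = $2,301.68 − (-$2,063.70) = $4,365.38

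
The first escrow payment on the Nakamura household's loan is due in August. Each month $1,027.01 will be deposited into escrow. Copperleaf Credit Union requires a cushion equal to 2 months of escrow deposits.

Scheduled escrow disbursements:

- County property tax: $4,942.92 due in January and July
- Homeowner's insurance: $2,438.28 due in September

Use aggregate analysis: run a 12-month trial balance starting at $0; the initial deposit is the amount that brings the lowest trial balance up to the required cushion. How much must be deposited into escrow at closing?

Cushion = 2 × $1,027.01 = $2,054.02
Trial balance (start $0, +$1,027.01 each month, − disbursements):
  Aug: +$1,027.01 → $1,027.01
  Sep: +$1,027.01 − $2,438.28 → -$384.26
  Oct: +$1,027.01 → $642.75
  Nov: +$1,027.01 → $1,669.76
  Dec: +$1,027.01 → $2,696.77
  Jan: +$1,027.01 − $4,942.92 → -$1,219.14
  Feb: +$1,027.01 → -$192.13
  Mar: +$1,027.01 → $834.88
  Apr: +$1,027.01 → $1,861.89
  May: +$1,027.01 → $2,888.90
  Jun: +$1,027.01 → $3,915.91
  Jul: +$1,027.01 − $4,942.92 → $0.00
Lowest trial balance = -$1,219.14 (Jan)
Initial deposit = cushion − low point = $2,054.02 − (-$1,219.14) = $3,273.16

$3,273.16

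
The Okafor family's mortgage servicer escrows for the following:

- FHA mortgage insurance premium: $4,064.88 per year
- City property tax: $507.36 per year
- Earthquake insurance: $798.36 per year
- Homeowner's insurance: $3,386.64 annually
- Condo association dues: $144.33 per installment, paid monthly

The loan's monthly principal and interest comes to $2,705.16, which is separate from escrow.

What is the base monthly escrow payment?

FHA mortgage insurance premium — $4,064.88 annually
City property tax — $507.36 annually
Earthquake insurance — $798.36 annually
Homeowner's insurance — $3,386.64 annually
Condo association dues — $144.33 × 12 = $1,731.96 annually
Total annual escrow = $4,064.88 + $507.36 + $798.36 + $3,386.64 + $1,731.96 = $10,489.20
Base monthly escrow = $10,489.20 ÷ 12 = $874.10

$874.10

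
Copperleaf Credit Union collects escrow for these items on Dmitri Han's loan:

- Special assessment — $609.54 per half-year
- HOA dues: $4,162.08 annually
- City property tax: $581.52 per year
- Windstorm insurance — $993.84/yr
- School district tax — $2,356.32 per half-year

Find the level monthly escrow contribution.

$972.43

Special assessment: $609.54 × 2 = $1,219.08 annually
HOA dues: $4,162.08 annually
City property tax: $581.52 annually
Windstorm insurance: $993.84 annually
School district tax: $2,356.32 × 2 = $4,712.64 annually
Total annual escrow = $11,669.16
Base monthly escrow = $11,669.16 ÷ 12 = $972.43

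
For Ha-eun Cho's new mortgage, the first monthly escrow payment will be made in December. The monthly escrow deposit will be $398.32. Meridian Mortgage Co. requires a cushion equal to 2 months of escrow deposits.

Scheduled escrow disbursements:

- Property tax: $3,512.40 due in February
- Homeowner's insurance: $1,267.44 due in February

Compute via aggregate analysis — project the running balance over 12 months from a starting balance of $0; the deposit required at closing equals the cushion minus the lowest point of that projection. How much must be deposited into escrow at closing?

Cushion = 2 × $398.32 = $796.64
Trial balance (start $0, +$398.32 each month, − disbursements):
  Dec: +$398.32 → $398.32
  Jan: +$398.32 → $796.64
  Feb: +$398.32 − $4,779.84 → -$3,584.88
  Mar: +$398.32 → -$3,186.56
  Apr: +$398.32 → -$2,788.24
  May: +$398.32 → -$2,389.92
  Jun: +$398.32 → -$1,991.60
  Jul: +$398.32 → -$1,593.28
  Aug: +$398.32 → -$1,194.96
  Sep: +$398.32 → -$796.64
  Oct: +$398.32 → -$398.32
  Nov: +$398.32 → $0.00
Lowest trial balance = -$3,584.88 (Feb)
Initial deposit = cushion − low point = $796.64 − (-$3,584.88) = $4,381.52

$4,381.52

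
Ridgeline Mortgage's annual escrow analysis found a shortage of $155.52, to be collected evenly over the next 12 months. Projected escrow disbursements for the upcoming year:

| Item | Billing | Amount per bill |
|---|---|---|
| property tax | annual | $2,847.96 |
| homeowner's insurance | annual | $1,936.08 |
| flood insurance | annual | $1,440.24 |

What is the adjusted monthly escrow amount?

$531.65

Property tax: $2,847.96 per year
Homeowner's insurance: $1,936.08 per year
Flood insurance: $1,440.24 per year
Total per year = $6,224.28
Monthly = $6,224.28 / 12 = $518.69
Shortage spread = $155.52 / 12 = $12.96/mo
New monthly escrow = $518.69 + $12.96 = $531.65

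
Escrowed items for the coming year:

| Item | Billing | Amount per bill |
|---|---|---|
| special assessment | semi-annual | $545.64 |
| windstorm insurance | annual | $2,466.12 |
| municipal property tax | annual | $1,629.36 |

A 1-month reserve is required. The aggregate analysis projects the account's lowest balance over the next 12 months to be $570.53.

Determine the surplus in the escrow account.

$138.30

Special assessment — $545.64 × 2 = $1,091.28/yr
Windstorm insurance — $2,466.12/yr
Municipal property tax — $1,629.36/yr
Total annual escrow = $1,091.28 + $2,466.12 + $1,629.36 = $5,186.76
Monthly escrow = $5,186.76 ÷ 12 = $432.23
Required reserve = 1 × $432.23 = $432.23
Excess over cushion: $570.53 − $432.23 = $138.30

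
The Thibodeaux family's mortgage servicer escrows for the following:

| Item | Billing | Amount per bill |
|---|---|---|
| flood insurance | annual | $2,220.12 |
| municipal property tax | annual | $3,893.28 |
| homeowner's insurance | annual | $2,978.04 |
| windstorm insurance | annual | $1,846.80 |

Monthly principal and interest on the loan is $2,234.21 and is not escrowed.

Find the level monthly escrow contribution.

Flood insurance: $2,220.12 per year
Municipal property tax: $3,893.28 per year
Homeowner's insurance: $2,978.04 per year
Windstorm insurance: $1,846.80 per year
Total per year = $2,220.12 + $3,893.28 + $2,978.04 + $1,846.80 = $10,938.24
Per month = $10,938.24 / 12 = $911.52

$911.52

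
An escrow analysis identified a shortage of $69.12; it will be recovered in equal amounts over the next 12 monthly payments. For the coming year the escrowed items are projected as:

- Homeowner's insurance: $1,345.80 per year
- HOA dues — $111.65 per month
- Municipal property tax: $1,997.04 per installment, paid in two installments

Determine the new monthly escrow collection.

$562.40

Homeowner's insurance = $1,345.80/yr
HOA dues = $111.65 × 12 = $1,339.80/yr
Municipal property tax = $1,997.04 × 2 = $3,994.08/yr
Total annual escrow = $6,679.68
Monthly = $6,679.68 ÷ 12 = $556.64
Shortage per month = $69.12 / 12 = $5.76
New monthly escrow = $556.64 + $5.76 = $562.40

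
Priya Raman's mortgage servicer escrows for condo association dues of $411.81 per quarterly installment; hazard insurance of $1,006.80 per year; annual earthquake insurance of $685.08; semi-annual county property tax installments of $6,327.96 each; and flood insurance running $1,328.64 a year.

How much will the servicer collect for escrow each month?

Condo association dues — $411.81 × 4 = $1,647.24/yr
Hazard insurance — $1,006.80/yr
Earthquake insurance — $685.08/yr
County property tax — $6,327.96 × 2 = $12,655.92/yr
Flood insurance — $1,328.64/yr
Total per year = $1,647.24 + $1,006.80 + $685.08 + $12,655.92 + $1,328.64 = $17,323.68
Monthly escrow = $17,323.68 / 12 = $1,443.64

$1,443.64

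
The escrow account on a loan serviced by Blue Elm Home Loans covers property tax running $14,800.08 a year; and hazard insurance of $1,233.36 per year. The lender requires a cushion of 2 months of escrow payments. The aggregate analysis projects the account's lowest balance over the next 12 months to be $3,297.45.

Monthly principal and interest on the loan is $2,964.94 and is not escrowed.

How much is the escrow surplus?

$625.21

Property tax: $14,800.08
Hazard insurance: $1,233.36
Yearly total = $14,800.08 + $1,233.36 = $16,033.44
Monthly = $16,033.44 / 12 = $1,336.12
Cushion = 2 × $1,336.12 = $2,672.24
Surplus = $3,297.45 − $2,672.24 = $625.21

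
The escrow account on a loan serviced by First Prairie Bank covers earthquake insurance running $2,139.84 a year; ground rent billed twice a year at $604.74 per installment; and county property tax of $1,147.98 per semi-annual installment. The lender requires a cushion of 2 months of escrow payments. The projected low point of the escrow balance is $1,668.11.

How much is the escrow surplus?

Earthquake insurance: $2,139.84 per year
Ground rent: $604.74 × 2 = $1,209.48 per year
County property tax: $1,147.98 × 2 = $2,295.96 per year
Annual escrow total = $2,139.84 + $1,209.48 + $2,295.96 = $5,645.28
Base monthly escrow = $5,645.28 / 12 = $470.44
Required cushion = 2 × $470.44 = $940.88
Excess over cushion: $1,668.11 − $940.88 = $727.23

$727.23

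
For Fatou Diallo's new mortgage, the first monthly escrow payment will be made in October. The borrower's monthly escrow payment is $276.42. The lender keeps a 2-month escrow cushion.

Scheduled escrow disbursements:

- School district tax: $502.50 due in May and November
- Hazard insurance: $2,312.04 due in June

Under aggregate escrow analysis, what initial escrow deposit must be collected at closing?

Cushion = 2 × $276.42 = $552.84
Trial balance (start $0, +$276.42 each month, − disbursements):
  Oct: +$276.42 → $276.42
  Nov: +$276.42 − $502.50 → $50.34
  Dec: +$276.42 → $326.76
  Jan: +$276.42 → $603.18
  Feb: +$276.42 → $879.60
  Mar: +$276.42 → $1,156.02
  Apr: +$276.42 → $1,432.44
  May: +$276.42 − $502.50 → $1,206.36
  Jun: +$276.42 − $2,312.04 → -$829.26
  Jul: +$276.42 → -$552.84
  Aug: +$276.42 → -$276.42
  Sep: +$276.42 → $0.00
Lowest trial balance = -$829.26 (Jun)
Initial deposit = cushion − low point = $552.84 − (-$829.26) = $1,382.10

$1,382.10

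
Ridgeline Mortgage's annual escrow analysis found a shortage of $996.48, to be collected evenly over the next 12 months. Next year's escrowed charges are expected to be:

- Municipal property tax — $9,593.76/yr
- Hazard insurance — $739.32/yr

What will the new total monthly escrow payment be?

Municipal property tax = $9,593.76 per year
Hazard insurance = $739.32 per year
Total annual escrow = $9,593.76 + $739.32 = $10,333.08
Monthly = $10,333.08 ÷ 12 = $861.09
Shortage spread = $996.48 / 12 = $83.04/mo
New monthly escrow = $861.09 + $83.04 = $944.13

$944.13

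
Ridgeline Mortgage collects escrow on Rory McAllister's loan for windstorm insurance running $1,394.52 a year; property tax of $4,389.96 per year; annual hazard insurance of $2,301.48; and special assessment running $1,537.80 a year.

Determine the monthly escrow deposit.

$801.98

Windstorm insurance: $1,394.52
Property tax: $4,389.96
Hazard insurance: $2,301.48
Special assessment: $1,537.80
Total per year = $9,623.76
Monthly escrow = $9,623.76 / 12 = $801.98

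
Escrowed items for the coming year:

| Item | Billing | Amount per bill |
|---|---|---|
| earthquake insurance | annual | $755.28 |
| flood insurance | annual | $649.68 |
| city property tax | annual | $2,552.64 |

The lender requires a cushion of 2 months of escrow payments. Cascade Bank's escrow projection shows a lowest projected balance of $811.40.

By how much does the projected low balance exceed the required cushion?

Earthquake insurance = $755.28 annually
Flood insurance = $649.68 annually
City property tax = $2,552.64 annually
Combined annual = $755.28 + $649.68 + $2,552.64 = $3,957.60
Monthly = $3,957.60 / 12 = $329.80
Required reserve = 2 × $329.80 = $659.60
Surplus = $811.40 − $659.60 = $151.80

$151.80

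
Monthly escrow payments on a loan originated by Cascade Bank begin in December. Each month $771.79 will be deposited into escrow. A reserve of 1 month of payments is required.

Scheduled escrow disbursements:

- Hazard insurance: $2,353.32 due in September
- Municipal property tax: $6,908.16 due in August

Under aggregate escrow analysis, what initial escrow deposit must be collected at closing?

Cushion = 1 × $771.79 = $771.79
Trial balance (start $0, +$771.79 each month, − disbursements):
  Dec: +$771.79 → $771.79
  Jan: +$771.79 → $1,543.58
  Feb: +$771.79 → $2,315.37
  Mar: +$771.79 → $3,087.16
  Apr: +$771.79 → $3,858.95
  May: +$771.79 → $4,630.74
  Jun: +$771.79 → $5,402.53
  Jul: +$771.79 → $6,174.32
  Aug: +$771.79 − $6,908.16 → $37.95
  Sep: +$771.79 − $2,353.32 → -$1,543.58
  Oct: +$771.79 → -$771.79
  Nov: +$771.79 → $0.00
Lowest trial balance = -$1,543.58 (Sep)
Initial deposit = cushion − low point = $771.79 − (-$1,543.58) = $2,315.37

$2,315.37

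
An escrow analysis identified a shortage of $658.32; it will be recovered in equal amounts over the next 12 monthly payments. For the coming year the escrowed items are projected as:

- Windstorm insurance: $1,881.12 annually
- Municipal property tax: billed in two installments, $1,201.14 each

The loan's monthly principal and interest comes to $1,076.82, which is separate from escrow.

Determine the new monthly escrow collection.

Windstorm insurance: $1,881.12 per year
Municipal property tax: $1,201.14 × 2 = $2,402.28 per year
Annual escrow total = $1,881.12 + $2,402.28 = $4,283.40
Base monthly escrow = $4,283.40 ÷ 12 = $356.95
Shortage spread = $658.32 ÷ 12 = $54.86/mo
New monthly escrow = $356.95 + $54.86 = $411.81

$411.81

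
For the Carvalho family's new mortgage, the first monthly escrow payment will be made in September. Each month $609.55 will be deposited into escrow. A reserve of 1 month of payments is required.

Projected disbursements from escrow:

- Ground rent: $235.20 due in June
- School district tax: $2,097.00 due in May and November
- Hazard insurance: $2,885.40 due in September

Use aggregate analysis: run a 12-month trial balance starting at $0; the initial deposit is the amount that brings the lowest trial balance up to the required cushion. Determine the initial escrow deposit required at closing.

$3,763.30

Cushion = 1 × $609.55 = $609.55
Trial balance (start $0, +$609.55 each month, − disbursements):
  Sep: +$609.55 − $2,885.40 → -$2,275.85
  Oct: +$609.55 → -$1,666.30
  Nov: +$609.55 − $2,097.00 → -$3,153.75
  Dec: +$609.55 → -$2,544.20
  Jan: +$609.55 → -$1,934.65
  Feb: +$609.55 → -$1,325.10
  Mar: +$609.55 → -$715.55
  Apr: +$609.55 → -$106.00
  May: +$609.55 − $2,097.00 → -$1,593.45
  Jun: +$609.55 − $235.20 → -$1,219.10
  Jul: +$609.55 → -$609.55
  Aug: +$609.55 → $0.00
Lowest trial balance = -$3,153.75 (Nov)
Initial deposit = cushion − low point = $609.55 − (-$3,153.75) = $3,763.30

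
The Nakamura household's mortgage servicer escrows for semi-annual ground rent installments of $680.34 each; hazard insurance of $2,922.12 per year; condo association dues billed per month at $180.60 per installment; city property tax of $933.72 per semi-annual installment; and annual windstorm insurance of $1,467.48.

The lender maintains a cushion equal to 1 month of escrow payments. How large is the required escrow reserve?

Ground rent — $680.34 × 2 = $1,360.68 per year
Hazard insurance — $2,922.12 per year
Condo association dues — $180.60 × 12 = $2,167.20 per year
City property tax — $933.72 × 2 = $1,867.44 per year
Windstorm insurance — $1,467.48 per year
Total per year = $1,360.68 + $2,922.12 + $2,167.20 + $1,867.44 + $1,467.48 = $9,784.92
Monthly = $9,784.92 / 12 = $815.41
Required cushion = 1 × $815.41 = $815.41

$815.41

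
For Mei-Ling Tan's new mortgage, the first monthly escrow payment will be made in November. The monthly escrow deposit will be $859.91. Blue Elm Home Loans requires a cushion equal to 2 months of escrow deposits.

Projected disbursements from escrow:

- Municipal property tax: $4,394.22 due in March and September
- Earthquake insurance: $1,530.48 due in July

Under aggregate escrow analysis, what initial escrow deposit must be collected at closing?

Cushion = 2 × $859.91 = $1,719.82
Trial balance (start $0, +$859.91 each month, − disbursements):
  Nov: +$859.91 → $859.91
  Dec: +$859.91 → $1,719.82
  Jan: +$859.91 → $2,579.73
  Feb: +$859.91 → $3,439.64
  Mar: +$859.91 − $4,394.22 → -$94.67
  Apr: +$859.91 → $765.24
  May: +$859.91 → $1,625.15
  Jun: +$859.91 → $2,485.06
  Jul: +$859.91 − $1,530.48 → $1,814.49
  Aug: +$859.91 → $2,674.40
  Sep: +$859.91 − $4,394.22 → -$859.91
  Oct: +$859.91 → $0.00
Lowest trial balance = -$859.91 (Sep)
Initial deposit = cushion − low point = $1,719.82 − (-$859.91) = $2,579.73

$2,579.73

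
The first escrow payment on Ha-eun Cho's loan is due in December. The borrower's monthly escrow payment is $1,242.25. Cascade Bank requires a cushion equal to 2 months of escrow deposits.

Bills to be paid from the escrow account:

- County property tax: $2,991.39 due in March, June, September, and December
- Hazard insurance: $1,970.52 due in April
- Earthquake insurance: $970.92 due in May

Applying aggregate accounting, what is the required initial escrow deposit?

Cushion = 2 × $1,242.25 = $2,484.50
Trial balance (start $0, +$1,242.25 each month, − disbursements):
  Dec: +$1,242.25 − $2,991.39 → -$1,749.14
  Jan: +$1,242.25 → -$506.89
  Feb: +$1,242.25 → $735.36
  Mar: +$1,242.25 − $2,991.39 → -$1,013.78
  Apr: +$1,242.25 − $1,970.52 → -$1,742.05
  May: +$1,242.25 − $970.92 → -$1,470.72
  Jun: +$1,242.25 − $2,991.39 → -$3,219.86
  Jul: +$1,242.25 → -$1,977.61
  Aug: +$1,242.25 → -$735.36
  Sep: +$1,242.25 − $2,991.39 → -$2,484.50
  Oct: +$1,242.25 → -$1,242.25
  Nov: +$1,242.25 → $0.00
Lowest trial balance = -$3,219.86 (Jun)
Initial deposit = cushion − low point = $2,484.50 − (-$3,219.86) = $5,704.36

$5,704.36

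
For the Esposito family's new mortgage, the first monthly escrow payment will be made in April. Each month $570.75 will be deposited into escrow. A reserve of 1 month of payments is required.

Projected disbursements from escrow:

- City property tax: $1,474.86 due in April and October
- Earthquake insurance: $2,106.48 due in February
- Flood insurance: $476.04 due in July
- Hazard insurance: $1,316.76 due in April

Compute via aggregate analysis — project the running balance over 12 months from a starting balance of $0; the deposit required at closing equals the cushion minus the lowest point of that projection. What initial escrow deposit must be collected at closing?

Cushion = 1 × $570.75 = $570.75
Trial balance (start $0, +$570.75 each month, − disbursements):
  Apr: +$570.75 − $2,791.62 → -$2,220.87
  May: +$570.75 → -$1,650.12
  Jun: +$570.75 → -$1,079.37
  Jul: +$570.75 − $476.04 → -$984.66
  Aug: +$570.75 → -$413.91
  Sep: +$570.75 → $156.84
  Oct: +$570.75 − $1,474.86 → -$747.27
  Nov: +$570.75 → -$176.52
  Dec: +$570.75 → $394.23
  Jan: +$570.75 → $964.98
  Feb: +$570.75 − $2,106.48 → -$570.75
  Mar: +$570.75 → $0.00
Lowest trial balance = -$2,220.87 (Apr)
Initial deposit = cushion − low point = $570.75 − (-$2,220.87) = $2,791.62

$2,791.62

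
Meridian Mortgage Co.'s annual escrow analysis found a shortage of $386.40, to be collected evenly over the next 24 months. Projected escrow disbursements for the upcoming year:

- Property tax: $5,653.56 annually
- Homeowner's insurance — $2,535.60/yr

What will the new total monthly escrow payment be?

Property tax: $5,653.56 annually
Homeowner's insurance: $2,535.60 annually
Annual escrow total = $8,189.16
Base monthly escrow = $8,189.16 / 12 = $682.43
Shortage per month = $386.40 ÷ 24 = $16.10
Adjusted monthly = $682.43 + $16.10 = $698.53

$698.53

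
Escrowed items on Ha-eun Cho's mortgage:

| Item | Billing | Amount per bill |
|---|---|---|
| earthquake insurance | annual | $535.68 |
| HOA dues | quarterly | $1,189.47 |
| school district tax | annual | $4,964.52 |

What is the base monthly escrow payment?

$854.84

Earthquake insurance = $535.68 annually
HOA dues = $1,189.47 × 4 = $4,757.88 annually
School district tax = $4,964.52 annually
Combined annual = $10,258.08
Per month = $10,258.08 ÷ 12 = $854.84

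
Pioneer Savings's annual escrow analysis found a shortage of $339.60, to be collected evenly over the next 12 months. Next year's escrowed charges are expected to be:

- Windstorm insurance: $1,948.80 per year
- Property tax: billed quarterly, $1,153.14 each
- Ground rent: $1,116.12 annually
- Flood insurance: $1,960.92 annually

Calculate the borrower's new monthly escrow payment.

$831.50

Windstorm insurance — $1,948.80 per year
Property tax — $1,153.14 × 4 = $4,612.56 per year
Ground rent — $1,116.12 per year
Flood insurance — $1,960.92 per year
Combined annual = $9,638.40
Monthly = $9,638.40 / 12 = $803.20
Shortage per month = $339.60 / 12 = $28.30
New monthly escrow = $803.20 + $28.30 = $831.50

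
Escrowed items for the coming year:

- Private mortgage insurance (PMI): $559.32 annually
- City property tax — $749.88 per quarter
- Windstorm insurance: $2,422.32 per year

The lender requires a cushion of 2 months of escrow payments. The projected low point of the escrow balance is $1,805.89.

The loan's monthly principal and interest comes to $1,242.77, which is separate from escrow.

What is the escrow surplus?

Private mortgage insurance (PMI): $559.32 per year
City property tax: $749.88 × 4 = $2,999.52 per year
Windstorm insurance: $2,422.32 per year
Annual escrow total = $559.32 + $2,999.52 + $2,422.32 = $5,981.16
Base monthly escrow = $5,981.16 / 12 = $498.43
Required reserve = 2 × $498.43 = $996.86
Excess over cushion: $1,805.89 − $996.86 = $809.03

$809.03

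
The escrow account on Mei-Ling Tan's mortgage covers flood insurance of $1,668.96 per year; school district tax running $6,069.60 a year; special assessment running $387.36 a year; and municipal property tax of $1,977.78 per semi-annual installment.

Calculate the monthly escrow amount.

$1,006.79

Flood insurance: $1,668.96
School district tax: $6,069.60
Special assessment: $387.36
Municipal property tax: $1,977.78 × 2 = $3,955.56
Annual escrow total = $12,081.48
Monthly = $12,081.48 ÷ 12 = $1,006.79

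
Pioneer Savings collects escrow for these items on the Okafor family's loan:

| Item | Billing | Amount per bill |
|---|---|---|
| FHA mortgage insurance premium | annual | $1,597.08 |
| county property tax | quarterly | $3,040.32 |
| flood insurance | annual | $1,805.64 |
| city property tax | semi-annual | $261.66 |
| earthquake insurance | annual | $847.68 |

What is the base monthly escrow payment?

$1,411.25

FHA mortgage insurance premium — $1,597.08/yr
County property tax — $3,040.32 × 4 = $12,161.28/yr
Flood insurance — $1,805.64/yr
City property tax — $261.66 × 2 = $523.32/yr
Earthquake insurance — $847.68/yr
Combined annual = $1,597.08 + $12,161.28 + $1,805.64 + $523.32 + $847.68 = $16,935.00
Monthly = $16,935.00 ÷ 12 = $1,411.25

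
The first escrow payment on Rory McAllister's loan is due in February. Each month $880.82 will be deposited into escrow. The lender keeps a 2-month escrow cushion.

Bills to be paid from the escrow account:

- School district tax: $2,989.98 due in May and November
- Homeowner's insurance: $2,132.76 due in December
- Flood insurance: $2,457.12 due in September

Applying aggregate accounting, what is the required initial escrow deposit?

$2,642.46

Cushion = 2 × $880.82 = $1,761.64
Trial balance (start $0, +$880.82 each month, − disbursements):
  Feb: +$880.82 → $880.82
  Mar: +$880.82 → $1,761.64
  Apr: +$880.82 → $2,642.46
  May: +$880.82 − $2,989.98 → $533.30
  Jun: +$880.82 → $1,414.12
  Jul: +$880.82 → $2,294.94
  Aug: +$880.82 → $3,175.76
  Sep: +$880.82 − $2,457.12 → $1,599.46
  Oct: +$880.82 → $2,480.28
  Nov: +$880.82 − $2,989.98 → $371.12
  Dec: +$880.82 − $2,132.76 → -$880.82
  Jan: +$880.82 → $0.00
Lowest trial balance = -$880.82 (Dec)
Initial deposit = cushion − low point = $1,761.64 − (-$880.82) = $2,642.46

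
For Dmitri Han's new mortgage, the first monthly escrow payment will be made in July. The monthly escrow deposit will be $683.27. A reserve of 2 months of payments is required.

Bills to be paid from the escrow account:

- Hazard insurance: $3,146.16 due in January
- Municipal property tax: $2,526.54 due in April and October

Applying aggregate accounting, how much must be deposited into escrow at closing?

$2,733.08

Cushion = 2 × $683.27 = $1,366.54
Trial balance (start $0, +$683.27 each month, − disbursements):
  Jul: +$683.27 → $683.27
  Aug: +$683.27 → $1,366.54
  Sep: +$683.27 → $2,049.81
  Oct: +$683.27 − $2,526.54 → $206.54
  Nov: +$683.27 → $889.81
  Dec: +$683.27 → $1,573.08
  Jan: +$683.27 − $3,146.16 → -$889.81
  Feb: +$683.27 → -$206.54
  Mar: +$683.27 → $476.73
  Apr: +$683.27 − $2,526.54 → -$1,366.54
  May: +$683.27 → -$683.27
  Jun: +$683.27 → $0.00
Lowest trial balance = -$1,366.54 (Apr)
Initial deposit = cushion − low point = $1,366.54 − (-$1,366.54) = $2,733.08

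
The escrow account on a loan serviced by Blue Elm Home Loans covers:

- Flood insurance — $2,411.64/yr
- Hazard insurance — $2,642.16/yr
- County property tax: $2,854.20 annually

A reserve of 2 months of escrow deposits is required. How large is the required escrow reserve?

Flood insurance = $2,411.64
Hazard insurance = $2,642.16
County property tax = $2,854.20
Combined annual = $7,908.00
Monthly escrow = $7,908.00 ÷ 12 = $659.00
Cushion = 2 × $659.00 = $1,318.00

$1,318.00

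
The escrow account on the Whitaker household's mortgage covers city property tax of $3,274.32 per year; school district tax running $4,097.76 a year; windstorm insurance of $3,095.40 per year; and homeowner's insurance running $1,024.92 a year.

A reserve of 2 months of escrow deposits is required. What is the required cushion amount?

$1,915.40

City property tax: $3,274.32
School district tax: $4,097.76
Windstorm insurance: $3,095.40
Homeowner's insurance: $1,024.92
Yearly total = $3,274.32 + $4,097.76 + $3,095.40 + $1,024.92 = $11,492.40
Base monthly escrow = $11,492.40 / 12 = $957.70
Reserve = 2 × $957.70 = $1,915.40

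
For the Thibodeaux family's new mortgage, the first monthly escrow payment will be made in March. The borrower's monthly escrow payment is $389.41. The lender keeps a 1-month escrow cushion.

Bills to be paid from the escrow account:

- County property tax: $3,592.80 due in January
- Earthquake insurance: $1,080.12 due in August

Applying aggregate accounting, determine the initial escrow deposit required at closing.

Cushion = 1 × $389.41 = $389.41
Trial balance (start $0, +$389.41 each month, − disbursements):
  Mar: +$389.41 → $389.41
  Apr: +$389.41 → $778.82
  May: +$389.41 → $1,168.23
  Jun: +$389.41 → $1,557.64
  Jul: +$389.41 → $1,947.05
  Aug: +$389.41 − $1,080.12 → $1,256.34
  Sep: +$389.41 → $1,645.75
  Oct: +$389.41 → $2,035.16
  Nov: +$389.41 → $2,424.57
  Dec: +$389.41 → $2,813.98
  Jan: +$389.41 − $3,592.80 → -$389.41
  Feb: +$389.41 → $0.00
Lowest trial balance = -$389.41 (Jan)
Initial deposit = cushion − low point = $389.41 − (-$389.41) = $778.82

$778.82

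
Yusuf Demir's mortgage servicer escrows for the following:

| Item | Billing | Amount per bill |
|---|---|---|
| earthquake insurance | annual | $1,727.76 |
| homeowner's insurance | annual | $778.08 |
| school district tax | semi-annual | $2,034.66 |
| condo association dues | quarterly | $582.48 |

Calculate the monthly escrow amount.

Earthquake insurance = $1,727.76 annually
Homeowner's insurance = $778.08 annually
School district tax = $2,034.66 × 2 = $4,069.32 annually
Condo association dues = $582.48 × 4 = $2,329.92 annually
Yearly total = $1,727.76 + $778.08 + $4,069.32 + $2,329.92 = $8,905.08
Monthly escrow = $8,905.08 / 12 = $742.09

$742.09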